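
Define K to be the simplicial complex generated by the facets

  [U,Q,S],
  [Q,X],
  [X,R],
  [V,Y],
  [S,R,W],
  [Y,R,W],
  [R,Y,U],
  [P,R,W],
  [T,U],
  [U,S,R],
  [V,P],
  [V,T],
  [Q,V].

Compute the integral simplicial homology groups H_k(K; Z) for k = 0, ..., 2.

H_0 ≅ Z,  H_1 ≅ Z^4,  H_2 = 0.

K has 10 vertices, 19 edges, 6 triangles.
rank ∂_0 = 0, rank ∂_1 = 9 ⇒ b_0 = 10 − 0 − 9 = 1; all invariant factors of ∂_1 are 1 so no torsion. So H_0 = Z.
rank ∂_1 = 9, rank ∂_2 = 6 ⇒ b_1 = 19 − 9 − 6 = 4; all invariant factors of ∂_2 are 1 so no torsion. So H_1 = Z^4.
rank ∂_2 = 6, rank ∂_3 = 0 ⇒ b_2 = 6 − 6 − 0 = 0. So H_2 = 0.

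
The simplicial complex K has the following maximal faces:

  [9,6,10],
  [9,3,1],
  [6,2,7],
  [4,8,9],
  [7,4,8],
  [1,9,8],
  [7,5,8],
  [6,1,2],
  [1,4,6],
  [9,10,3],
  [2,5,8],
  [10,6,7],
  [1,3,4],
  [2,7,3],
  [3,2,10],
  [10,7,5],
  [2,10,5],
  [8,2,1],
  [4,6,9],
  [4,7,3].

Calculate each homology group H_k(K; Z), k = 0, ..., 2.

K has 10 vertices, 30 edges, 20 triangles.
rank ∂_0 = 0, rank ∂_1 = 9 ⇒ b_0 = 10 − 0 − 9 = 1; all invariant factors of ∂_1 are 1 so no torsion. So H_0 = Z.
rank ∂_1 = 9, rank ∂_2 = 20 ⇒ b_1 = 30 − 9 − 20 = 1; ∂_2 has invariant factor(s) [2] giving torsion. So H_1 = Z ⊕ Z/2Z.
rank ∂_2 = 20, rank ∂_3 = 0 ⇒ b_2 = 20 − 20 − 0 = 0. So H_2 = 0.

H_0 = Z,  H_1 = Z ⊕ Z/2Z,  H_2 = 0.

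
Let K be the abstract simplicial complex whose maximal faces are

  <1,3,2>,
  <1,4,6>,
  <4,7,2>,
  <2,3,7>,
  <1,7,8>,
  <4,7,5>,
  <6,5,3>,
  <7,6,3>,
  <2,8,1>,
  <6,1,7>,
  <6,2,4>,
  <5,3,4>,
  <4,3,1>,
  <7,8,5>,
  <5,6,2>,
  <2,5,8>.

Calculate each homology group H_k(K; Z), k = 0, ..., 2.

Fix the vertex order 1 < 2 < 3 < 4 < 5 < 6 < 7 < 8 and write every simplex with vertices in increasing order. Then dim K = 2 and the simplices of K are:

  0-simplices (8): [1], [2], [3], [4], [5], [6], [7], [8]
  1-simplices (24): (24 of them)
  2-simplices (16): [1,2,3], [1,2,8], [1,3,4], [1,4,6], [1,6,7], [1,7,8], [2,3,7], [2,4,6], [2,4,7], [2,5,6], [2,5,8], [3,4,5], [3,5,6], [3,6,7], [4,5,7], [5,7,8]

Hence C_0 ≅ Z^8, C_1 ≅ Z^24, C_2 ≅ Z^16.

Boundary ∂_1: C_1 → C_0 sends each edge [p,q] (with p < q) to q − p. For instance
  ∂[2,4] = [4] − [2].
As a 8×24 matrix over Z this has rank 7, with invariant factors (1,1,1,1,1,1,1).

The boundary map ∂_2: C_2 → C_1 maps a triangle to the signed sum of its edges. For instance
  ∂[1,7,8] = [7,8] − [1,8] + [1,7],
  ∂[2,5,8] = [5,8] − [2,8] + [2,5].
The 24×16 boundary matrix has rank 15 and Smith normal form diag(1,1,1,1,1,1,1,1,1,1,1,1,1,1,1).

Computing H_k = (kernel of ∂_k) / (image of ∂_{k+1}):

  H_0: rank C_0 − rank ∂_1 = 8 − 7 = 1, and the invariant factors of ∂_1 are all 1, so H_0 = Z.
  H_1: rank ker ∂_1 − rank ∂_2 = (24 − 7) − 15 = 2, and the invariant factors of ∂_2 are all 1, so H_1 = Z^2.
  H_2: rank ker ∂_2 − rank ∂_3 = (16 − 15) − 0 = 1, and there is no ∂_3, so H_2 = Z.

As a check, the Euler characteristic is 8 − 24 + 16 = 0, which agrees with 1 − 2 + 1 = 0.

H_0 = Z,  H_1 = Z^2,  H_2 = Z.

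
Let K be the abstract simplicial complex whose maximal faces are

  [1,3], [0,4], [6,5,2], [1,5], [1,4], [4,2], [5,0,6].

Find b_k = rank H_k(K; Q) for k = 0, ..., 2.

b_0 = 1, b_1 = 2, b_2 = 0.

Take the total order 0 < 1 < 2 < 3 < 4 < 5 < 6 on the vertex set. Then K (dimension 2) consists of the simplices:

  0-simplices (7): [0], [1], [2], [3], [4], [5], [6]
  1-simplices (10): [0,4], [0,5], [0,6], [1,3], [1,4], [1,5], [2,4], [2,5], [2,6], [5,6]
  2-simplices (2): [0,5,6], [2,5,6]

giving chain groups C_0 ≅ Z^7, C_1 ≅ Z^10, C_2 ≅ Z^2.

Boundary ∂_1: C_1 → C_0 sends each edge [p,q] (with p < q) to q − p.
The resulting 7×10 matrix has rank 6, and its Smith normal form has invariant factors (1,1,1,1,1,1).

The boundary map ∂_2: C_2 → C_1 acts by ∂[p,q,r] = [q,r] − [p,r] + [p,q]. For instance
  ∂[0,5,6] = [5,6] − [0,6] + [0,5],
  ∂[2,5,6] = [5,6] − [2,6] + [2,5].
The resulting 10×2 matrix has rank 2, and its Smith normal form has invariant factors (1,1).

Reading off H_k = ker ∂_k / im ∂_{k+1}:

  H_0: rank C_0 − rank ∂_1 = 7 − 6 = 1, and the invariant factors of ∂_1 are all 1, so H_0 = Z.
  H_1: rank ker ∂_1 − rank ∂_2 = (10 − 6) − 2 = 2, and the invariant factors of ∂_2 are all 1, so H_1 = Z^2.
  H_2: rank ker ∂_2 − rank ∂_3 = (2 − 2) − 0 = 0, and there is no ∂_3, so H_2 = 0.

As a check, the Euler characteristic is 7 − 10 + 2 = -1, which agrees with 1 − 2 + 0 = -1.

Hence the Betti numbers are b_0 = 1, b_1 = 2, b_2 = 0.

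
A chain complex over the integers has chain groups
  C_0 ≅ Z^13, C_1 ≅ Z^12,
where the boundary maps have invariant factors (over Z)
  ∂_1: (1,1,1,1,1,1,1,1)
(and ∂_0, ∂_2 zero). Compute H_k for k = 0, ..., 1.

H_0 ≅ Z^5,  H_1 ≅ Z^4.

H_0: b_0 = 13 − 0 − 8 = 5; torsion from ∂_1 factors > 1: none. So H_0 ≅ Z^5.
H_1: b_1 = 12 − 8 − 0 = 4; torsion from ∂_2 factors > 1: none. So H_1 ≅ Z^4.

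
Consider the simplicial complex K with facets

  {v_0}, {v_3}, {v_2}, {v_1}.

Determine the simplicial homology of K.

Fix the vertex order v_0 < v_1 < v_2 < v_3 and write every simplex with vertices in increasing order. Then dim K = 0 and the simplices of K are:

  0-simplices (4): [v_0], [v_1], [v_2], [v_3]

Hence C_0 ≅ Z^4.

Computing H_k = (kernel of ∂_k) / (image of ∂_{k+1}):

  H_0: rank C_0 − rank ∂_1 = 4 − 0 = 4, and there is no ∂_1, so H_0 = Z^4.

H_0 ≅ Z^4.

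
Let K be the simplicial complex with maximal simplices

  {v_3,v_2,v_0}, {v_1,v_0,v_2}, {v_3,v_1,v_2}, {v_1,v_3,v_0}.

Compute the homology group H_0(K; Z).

H_0 = Z.

Fix the vertex order v_0 < v_1 < v_2 < v_3 and write every simplex with vertices in increasing order. Then dim K = 2 and the simplices of K are:

  0-simplices (4): [v_0], [v_1], [v_2], [v_3]
  1-simplices (6): [v_0,v_1], [v_0,v_2], [v_0,v_3], [v_1,v_2], [v_1,v_3], [v_2,v_3]
  2-simplices (4): [v_0,v_1,v_2], [v_0,v_1,v_3], [v_0,v_2,v_3], [v_1,v_2,v_3]

giving chain groups C_0 ≅ Z^4, C_1 ≅ Z^6, C_2 ≅ Z^4.

The boundary map ∂_1: C_1 → C_0 sends each edge [p,q] (with p < q) to q − p. For instance
  ∂[v_1,v_3] = [v_3] − [v_1].
As a 4×6 matrix over Z this has rank 3, with invariant factors (1,1,1).

∂_2: C_2 → C_1 sends each 2-simplex [p,q,r] to [q,r] − [p,r] + [p,q]. For instance
  ∂[v_1,v_2,v_3] = [v_2,v_3] − [v_1,v_3] + [v_1,v_2],
  ∂[v_0,v_1,v_3] = [v_1,v_3] − [v_0,v_3] + [v_0,v_1].
The 6×4 boundary matrix has rank 3 and Smith normal form diag(1,1,1).

Computing H_k = (kernel of ∂_k) / (image of ∂_{k+1}):

  H_0: rank C_0 − rank ∂_1 = 4 − 3 = 1, and the invariant factors of ∂_1 are all 1, so H_0 = Z.

(K is a triangulation of the 2-sphere S^2.)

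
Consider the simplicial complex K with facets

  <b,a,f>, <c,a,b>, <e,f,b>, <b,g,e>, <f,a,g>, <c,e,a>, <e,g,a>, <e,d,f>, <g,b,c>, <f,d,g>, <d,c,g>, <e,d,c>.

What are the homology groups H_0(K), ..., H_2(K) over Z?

Fix the vertex order a < b < c < d < e < f < g and write every simplex with vertices in increasing order. Then dim K = 2 and the simplices of K are:

  0-simplices (7): a, b, c, d, e, f, g
  1-simplices (18): ab, ac, ae, af, ag, bc, be, bf, bg, cd, ce, cg, de, df, dg, ef, eg, fg
  2-simplices (12): abc, abf, ace, aeg, afg, bcg, bef, beg, cde, cdg, def, dfg

so the chain groups are C_0 ≅ Z^7, C_1 ≅ Z^18, C_2 ≅ Z^12.

∂_1: C_1 → C_0 maps an edge to its endpoints' difference, ∂[p,q] = q − p. For instance
  ∂ce = e − c.
This gives a 7×18 integer matrix of rank 6; reducing to Smith normal form yields diagonal entries (1,1,1,1,1,1).

∂_2: C_2 → C_1 sends each 2-simplex [p,q,r] to [q,r] − [p,r] + [p,q]. For instance
  ∂aeg = eg − ag + ae,
  ∂cde = de − ce + cd.
This gives a 18×12 integer matrix of rank 12; reducing to Smith normal form yields diagonal entries (1,1,1,1,1,1,1,1,1,1,1,2).

Reading off H_k = ker ∂_k / im ∂_{k+1}:

  H_0: rank C_0 − rank ∂_1 = 7 − 6 = 1, and the invariant factors of ∂_1 are all 1, so H_0 = Z.
  H_1: rank ker ∂_1 − rank ∂_2 = (18 − 6) − 12 = 0, and ∂_2 has invariant factor 2 > 1, so H_1 = Z_2.
  H_2: rank ker ∂_2 − rank ∂_3 = (12 − 12) − 0 = 0, and there is no ∂_3, so H_2 = 0.

As a check, the Euler characteristic is 7 − 18 + 12 = 1, which agrees with 1 − 0 + 0 = 1.

H_0 = Z,  H_1 = Z_2,  H_2 = 0.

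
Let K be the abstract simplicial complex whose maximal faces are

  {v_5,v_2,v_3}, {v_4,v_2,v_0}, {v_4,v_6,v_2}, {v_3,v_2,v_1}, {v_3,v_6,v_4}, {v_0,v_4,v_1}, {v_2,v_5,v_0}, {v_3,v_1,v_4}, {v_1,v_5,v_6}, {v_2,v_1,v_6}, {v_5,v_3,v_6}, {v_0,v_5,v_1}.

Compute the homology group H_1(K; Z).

Order the vertices as v_0 < v_1 < v_2 < v_3 < v_4 < v_5 < v_6. Listing each simplex with vertices in this order, K has dimension 2 with simplices:

  0-simplices (7): [v_0], [v_1], [v_2], [v_3], [v_4], [v_5], [v_6]
  1-simplices (18): (18 of them)
  2-simplices (12): (12 of them)

Hence C_0 ≅ Z^7, C_1 ≅ Z^18, C_2 ≅ Z^12.

The boundary map ∂_1: C_1 → C_0 is given by ∂[p,q] = [q] − [p]. For instance
  ∂[v_1,v_2] = [v_2] − [v_1].
This gives a 7×18 integer matrix of rank 6; reducing to Smith normal form yields diagonal entries (1,1,1,1,1,1).

∂_2: C_2 → C_1 acts by ∂[p,q,r] = [q,r] − [p,r] + [p,q]. For instance
  ∂[v_3,v_5,v_6] = [v_5,v_6] − [v_3,v_6] + [v_3,v_5],
  ∂[v_1,v_5,v_6] = [v_5,v_6] − [v_1,v_6] + [v_1,v_5].
As a 18×12 matrix over Z this has rank 12, with invariant factors (1,1,1,1,1,1,1,1,1,1,1,2).

Reading off H_k = ker ∂_k / im ∂_{k+1}:

  H_1: rank ker ∂_1 − rank ∂_2 = (18 − 6) − 12 = 0, and ∂_2 has invariant factor 2 > 1, so H_1 ≅ Z/2.

(K is a triangulation of the real projective plane RP^2.)

H_1 = Z/2.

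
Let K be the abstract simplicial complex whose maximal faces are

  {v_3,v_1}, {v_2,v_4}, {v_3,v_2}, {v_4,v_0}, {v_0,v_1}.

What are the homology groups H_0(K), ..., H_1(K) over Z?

We work with the vertex ordering v_0 < v_1 < v_2 < v_3 < v_4. The simplices of K, each written with vertices in increasing order, are:

  0-simplices (5): [v_0], [v_1], [v_2], [v_3], [v_4]
  1-simplices (5): [v_0,v_1], [v_0,v_4], [v_1,v_3], [v_2,v_3], [v_2,v_4]

Hence C_0 ≅ Z^5, C_1 ≅ Z^5.

The boundary map ∂_1: C_1 → C_0 maps an edge to its endpoints' difference, ∂[p,q] = q − p. For instance
  ∂[v_0,v_1] = [v_1] − [v_0].
As a 5×5 matrix over Z this has rank 4, with invariant factors (1,1,1,1).

Now H_k = ker ∂_k / im ∂_{k+1}, so:

  H_0: rank C_0 − rank ∂_1 = 5 − 4 = 1, and the invariant factors of ∂_1 are all 1, so H_0 = Z.
  H_1: rank ker ∂_1 − rank ∂_2 = (5 − 4) − 0 = 1, and there is no ∂_2, so H_1 = Z.

(K is a triangulation of the circle S^1.)

H_0 ≅ Z,  H_1 ≅ Z.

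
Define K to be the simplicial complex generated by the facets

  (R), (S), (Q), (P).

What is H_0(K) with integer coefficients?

Order the vertices as P < Q < R < S. Listing each simplex with vertices in this order, K has dimension 0 with simplices:

  0-simplices (4): P, Q, R, S

Hence C_0 ≅ Z^4.

Now H_k = ker ∂_k / im ∂_{k+1}, so:

  H_0: rank C_0 − rank ∂_1 = 4 − 0 = 4, and there is no ∂_1, so H_0 = Z^4.

(K is a triangulation of a set of 4 points.)

H_0 = Z^4.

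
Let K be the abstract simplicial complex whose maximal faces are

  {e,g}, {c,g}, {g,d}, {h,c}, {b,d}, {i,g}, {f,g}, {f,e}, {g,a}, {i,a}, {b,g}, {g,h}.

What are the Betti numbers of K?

Order the vertices as a < b < c < d < e < f < g < h < i. Listing each simplex with vertices in this order, K has dimension 1 with simplices:

  0-simplices (9): a, b, c, d, e, f, g, h, i
  1-simplices (12): ag, ai, bd, bg, cg, ch, dg, ef, eg, fg, gh, gi

Hence C_0 ≅ Z^9, C_1 ≅ Z^12.

∂_1: C_1 → C_0 maps an edge to its endpoints' difference, ∂[p,q] = q − p.
The 9×12 boundary matrix has rank 8 and Smith normal form diag(1,1,1,1,1,1,1,1).

Computing H_k = (kernel of ∂_k) / (image of ∂_{k+1}):

  H_0: rank C_0 − rank ∂_1 = 9 − 8 = 1, and the invariant factors of ∂_1 are all 1, so H_0 = Z.
  H_1: rank ker ∂_1 − rank ∂_2 = (12 − 8) − 0 = 4, and there is no ∂_2, so H_1 = Z^4.

(K is a triangulation of a wedge of 4 circles.)

Hence the Betti numbers are b_0 = 1, b_1 = 4.

b_0 = 1, b_1 = 4.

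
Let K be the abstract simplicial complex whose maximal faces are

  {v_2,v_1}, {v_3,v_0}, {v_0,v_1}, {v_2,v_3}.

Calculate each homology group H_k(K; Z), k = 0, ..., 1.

We work with the vertex ordering v_0 < v_1 < v_2 < v_3. The simplices of K, each written with vertices in increasing order, are:

  0-simplices (4): [v_0], [v_1], [v_2], [v_3]
  1-simplices (4): [v_0,v_1], [v_0,v_3], [v_1,v_2], [v_2,v_3]

Hence C_0 ≅ Z^4, C_1 ≅ Z^4.

∂_1: C_1 → C_0 sends each edge [p,q] (with p < q) to q − p. For instance
  ∂[v_0,v_1] = [v_1] − [v_0].
As a 4×4 matrix over Z this has rank 3, with invariant factors (1,1,1).

From H_k ≅ ker(∂_k) / im(∂_{k+1}) we obtain:

  H_0: rank C_0 − rank ∂_1 = 4 − 3 = 1, and the invariant factors of ∂_1 are all 1, so H_0 = Z.
  H_1: rank ker ∂_1 − rank ∂_2 = (4 − 3) − 0 = 1, and there is no ∂_2, so H_1 = Z.

As a check, the Euler characteristic is 4 − 4 = 0, which agrees with 1 − 1 = 0.
(K is a triangulation of the circle S^1.)

H_0 ≅ Z,  H_1 ≅ Z.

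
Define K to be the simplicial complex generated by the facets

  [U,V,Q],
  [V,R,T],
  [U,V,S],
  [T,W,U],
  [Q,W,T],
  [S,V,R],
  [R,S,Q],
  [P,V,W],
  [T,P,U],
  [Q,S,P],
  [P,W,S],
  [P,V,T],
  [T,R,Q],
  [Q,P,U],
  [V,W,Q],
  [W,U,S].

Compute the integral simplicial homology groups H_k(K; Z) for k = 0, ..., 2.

H_0 ≅ Z,  H_1 ≅ Z^2,  H_2 ≅ Z.

Fix the vertex order P < Q < R < S < T < U < V < W and write every simplex with vertices in increasing order. Then dim K = 2 and the simplices of K are:

  0-simplices (8): P, Q, R, S, T, U, V, W
  1-simplices (24): PQ, PS, PT, PU, PV, PW, QR, QS, QT, QU, QV, QW, RS, RT, RV, SU, SV, SW, TU, TV, TW, UV, UW, VW
  2-simplices (16): PQS, PQU, PSW, PTU, PTV, PVW, QRS, QRT, QTW, QUV, QVW, RSV, RTV, SUV, SUW, TUW

so the chain groups are C_0 ≅ Z^8, C_1 ≅ Z^24, C_2 ≅ Z^16.

∂_1: C_1 → C_0 is given by ∂[p,q] = [q] − [p]. For instance
  ∂TU = U − T.
The resulting 8×24 matrix has rank 7, and its Smith normal form has invariant factors (1,1,1,1,1,1,1).

The boundary map ∂_2: C_2 → C_1 acts by ∂[p,q,r] = [q,r] − [p,r] + [p,q]. For instance
  ∂QTW = TW − QW + QT,
  ∂RTV = TV − RV + RT.
The resulting 24×16 matrix has rank 15, and its Smith normal form has invariant factors (1,1,1,1,1,1,1,1,1,1,1,1,1,1,1).

Computing H_k = (kernel of ∂_k) / (image of ∂_{k+1}):

  H_0: rank C_0 − rank ∂_1 = 8 − 7 = 1, and the invariant factors of ∂_1 are all 1, so H_0 = Z.
  H_1: rank ker ∂_1 − rank ∂_2 = (24 − 7) − 15 = 2, and the invariant factors of ∂_2 are all 1, so H_1 = Z^2.
  H_2: rank ker ∂_2 − rank ∂_3 = (16 − 15) − 0 = 1, and there is no ∂_3, so H_2 = Z.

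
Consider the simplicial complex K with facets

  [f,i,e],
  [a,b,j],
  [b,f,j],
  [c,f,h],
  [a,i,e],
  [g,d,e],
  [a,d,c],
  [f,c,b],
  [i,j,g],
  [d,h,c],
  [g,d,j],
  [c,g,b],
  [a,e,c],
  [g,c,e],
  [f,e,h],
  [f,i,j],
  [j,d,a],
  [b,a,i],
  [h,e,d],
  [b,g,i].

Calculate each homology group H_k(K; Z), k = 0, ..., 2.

Take the total order a < b < c < d < e < f < g < h < i < j on the vertex set. Then K (dimension 2) consists of the simplices:

  0-simplices (10): a, b, c, d, e, f, g, h, i, j
  1-simplices (30): ab, ac, ad, ae, ai, aj, bc, bf, bg, bi, bj, cd, ce, cf, cg, ch, de, dg, dh, dj, ef, eg, eh, ei, fh, fi, fj, gi, gj, ij
  2-simplices (20): abi, abj, acd, ace, adj, aei, bcf, bcg, bfj, bgi, cdh, ceg, cfh, deg, deh, dgj, efh, efi, fij, gij

so the chain groups are C_0 ≅ Z^10, C_1 ≅ Z^30, C_2 ≅ Z^20.

Boundary ∂_1: C_1 → C_0 is given by ∂[p,q] = [q] − [p]. For instance
  ∂de = e − d.
This gives a 10×30 integer matrix of rank 9; reducing to Smith normal form yields diagonal entries (1,1,1,1,1,1,1,1,1).

The boundary map ∂_2: C_2 → C_1 acts by ∂[p,q,r] = [q,r] − [p,r] + [p,q]. For instance
  ∂deg = eg − dg + de,
  ∂cdh = dh − ch + cd.
As a 30×20 matrix over Z this has rank 20, with invariant factors (1,1,1,1,1,1,1,1,1,1,1,1,1,1,1,1,1,1,1,2).

Computing H_k = (kernel of ∂_k) / (image of ∂_{k+1}):

  H_0: rank C_0 − rank ∂_1 = 10 − 9 = 1, and the invariant factors of ∂_1 are all 1, so H_0 = Z.
  H_1: rank ker ∂_1 − rank ∂_2 = (30 − 9) − 20 = 1, and ∂_2 has invariant factor 2 > 1, so H_1 = Z ⊕ Z_2.
  H_2: rank ker ∂_2 − rank ∂_3 = (20 − 20) − 0 = 0, and there is no ∂_3, so H_2 = 0.

H_0 ≅ Z,  H_1 ≅ Z ⊕ Z_2,  H_2 = 0.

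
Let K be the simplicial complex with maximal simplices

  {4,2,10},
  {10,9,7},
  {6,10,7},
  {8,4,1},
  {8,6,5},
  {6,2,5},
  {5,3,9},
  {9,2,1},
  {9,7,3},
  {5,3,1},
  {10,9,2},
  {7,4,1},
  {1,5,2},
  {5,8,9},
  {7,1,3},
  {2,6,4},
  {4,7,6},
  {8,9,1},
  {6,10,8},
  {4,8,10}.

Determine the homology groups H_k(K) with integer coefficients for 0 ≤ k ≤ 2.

Fix the vertex order 1 < 2 < 3 < 4 < 5 < 6 < 7 < 8 < 9 < 10 and write every simplex with vertices in increasing order. Then dim K = 2 and the simplices of K are:

  0-simplices (10): [1], [2], [3], [4], [5], [6], [7], [8], [9], [10]
  1-simplices (30): (30 of them)
  2-simplices (20): (20 of them)

giving chain groups C_0 ≅ Z^10, C_1 ≅ Z^30, C_2 ≅ Z^20.

The boundary map ∂_1: C_1 → C_0 is given by ∂[p,q] = [q] − [p].
This gives a 10×30 integer matrix of rank 9; reducing to Smith normal form yields diagonal entries (1,1,1,1,1,1,1,1,1).

The boundary map ∂_2: C_2 → C_1 sends each 2-simplex [p,q,r] to [q,r] − [p,r] + [p,q]. For instance
  ∂[3,5,9] = [5,9] − [3,9] + [3,5],
  ∂[2,4,10] = [4,10] − [2,10] + [2,4].
The 30×20 boundary matrix has rank 20 and Smith normal form diag(1,1,1,1,1,1,1,1,1,1,1,1,1,1,1,1,1,1,1,2).

From H_k ≅ ker(∂_k) / im(∂_{k+1}) we obtain:

  H_0: rank C_0 − rank ∂_1 = 10 − 9 = 1, and the invariant factors of ∂_1 are all 1, so H_0 ≅ Z.
  H_1: rank ker ∂_1 − rank ∂_2 = (30 − 9) − 20 = 1, and ∂_2 has invariant factor 2 > 1, so H_1 ≅ Z ⊕ Z/2Z.
  H_2: rank ker ∂_2 − rank ∂_3 = (20 − 20) − 0 = 0, and there is no ∂_3, so H_2 ≅ 0.

As a check, the Euler characteristic is 10 − 30 + 20 = 0, which agrees with 1 − 1 + 0 = 0.

H_0 ≅ Z,  H_1 ≅ Z ⊕ Z/2Z,  H_2 = 0.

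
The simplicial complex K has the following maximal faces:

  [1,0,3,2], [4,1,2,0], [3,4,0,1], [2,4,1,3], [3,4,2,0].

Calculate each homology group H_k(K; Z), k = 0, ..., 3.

Order the vertices as 0 < 1 < 2 < 3 < 4. Listing each simplex with vertices in this order, K has dimension 3 with simplices:

  0-simplices (5): [0], [1], [2], [3], [4]
  1-simplices (10): [0,1], [0,2], [0,3], [0,4], [1,2], [1,3], [1,4], [2,3], [2,4], [3,4]
  2-simplices (10): [0,1,2], [0,1,3], [0,1,4], [0,2,3], [0,2,4], [0,3,4], [1,2,3], [1,2,4], [1,3,4], [2,3,4]
  3-simplices (5): [0,1,2,3], [0,1,2,4], [0,1,3,4], [0,2,3,4], [1,2,3,4]

so the chain groups are C_0 ≅ Z^5, C_1 ≅ Z^10, C_2 ≅ Z^10, C_3 ≅ Z^5.

The boundary map ∂_1: C_1 → C_0 sends each edge [p,q] (with p < q) to q − p. For instance
  ∂[1,2] = [2] − [1].
The resulting 5×10 matrix has rank 4, and its Smith normal form has invariant factors (1,1,1,1).

Boundary ∂_2: C_2 → C_1 sends each 2-simplex [p,q,r] to [q,r] − [p,r] + [p,q]. For instance
  ∂[0,2,3] = [2,3] − [0,3] + [0,2],
  ∂[0,1,3] = [1,3] − [0,3] + [0,1].
The 10×10 boundary matrix has rank 6 and Smith normal form diag(1,1,1,1,1,1).

∂_3: C_3 → C_2 sends each 3-simplex σ to the alternating sum Σ_i (−1)^i (σ with its i-th vertex removed). For instance
  ∂[0,1,2,4] = [1,2,4] − [0,2,4] + [0,1,4] − [0,1,2],
  ∂[0,2,3,4] = [2,3,4] − [0,3,4] + [0,2,4] − [0,2,3].
As a 10×5 matrix over Z this has rank 4, with invariant factors (1,1,1,1).

Now H_k = ker ∂_k / im ∂_{k+1}, so:

  H_0: rank C_0 − rank ∂_1 = 5 − 4 = 1, and the invariant factors of ∂_1 are all 1, so H_0 = Z.
  H_1: rank ker ∂_1 − rank ∂_2 = (10 − 4) − 6 = 0, and the invariant factors of ∂_2 are all 1, so H_1 = 0.
  H_2: rank ker ∂_2 − rank ∂_3 = (10 − 6) − 4 = 0, and the invariant factors of ∂_3 are all 1, so H_2 = 0.
  H_3: rank ker ∂_3 − rank ∂_4 = (5 − 4) − 0 = 1, and there is no ∂_4, so H_3 = Z.

As a check, the Euler characteristic is 5 − 10 + 10 − 5 = 0, which agrees with 1 − 0 + 0 − 1 = 0.

H_0 = Z,  H_1 = 0,  H_2 = 0,  H_3 = Z.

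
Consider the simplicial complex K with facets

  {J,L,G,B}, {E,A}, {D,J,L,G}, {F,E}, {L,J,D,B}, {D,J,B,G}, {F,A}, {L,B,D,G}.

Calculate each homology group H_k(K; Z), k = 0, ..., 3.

Take the total order A < B < D < E < F < G < J < L on the vertex set. Then K (dimension 3) consists of the simplices:

  0-simplices (8): A, B, D, E, F, G, J, L
  1-simplices (13): AE, AF, BD, BG, BJ, BL, DG, DJ, DL, EF, GJ, GL, JL
  2-simplices (10): BDG, BDJ, BDL, BGJ, BGL, BJL, DGJ, DGL, DJL, GJL
  3-simplices (5): BDGJ, BDGL, BDJL, BGJL, DGJL

Hence C_0 ≅ Z^8, C_1 ≅ Z^13, C_2 ≅ Z^10, C_3 ≅ Z^5.

Boundary ∂_1: C_1 → C_0 sends each edge [p,q] (with p < q) to q − p. For instance
  ∂DJ = J − D.
This gives a 8×13 integer matrix of rank 6; reducing to Smith normal form yields diagonal entries (1,1,1,1,1,1).

Boundary ∂_2: C_2 → C_1 acts by ∂[p,q,r] = [q,r] − [p,r] + [p,q]. For instance
  ∂DGL = GL − DL + DG,
  ∂BDG = DG − BG + BD.
This gives a 13×10 integer matrix of rank 6; reducing to Smith normal form yields diagonal entries (1,1,1,1,1,1).

Boundary ∂_3: C_3 → C_2 sends each 3-simplex σ to the alternating sum Σ_i (−1)^i (σ with its i-th vertex removed). For instance
  ∂DGJL = GJL − DJL + DGL − DGJ,
  ∂BDJL = DJL − BJL + BDL − BDJ.
The resulting 10×5 matrix has rank 4, and its Smith normal form has invariant factors (1,1,1,1).

Computing H_k = (kernel of ∂_k) / (image of ∂_{k+1}):

  H_0: rank C_0 − rank ∂_1 = 8 − 6 = 2, and the invariant factors of ∂_1 are all 1, so H_0 ≅ Z^2.
  H_1: rank ker ∂_1 − rank ∂_2 = (13 − 6) − 6 = 1, and the invariant factors of ∂_2 are all 1, so H_1 ≅ Z.
  H_2: rank ker ∂_2 − rank ∂_3 = (10 − 6) − 4 = 0, and the invariant factors of ∂_3 are all 1, so H_2 ≅ 0.
  H_3: rank ker ∂_3 − rank ∂_4 = (5 − 4) − 0 = 1, and there is no ∂_4, so H_3 ≅ Z.

H_0 = Z^2,  H_1 = Z,  H_2 = 0,  H_3 = Z.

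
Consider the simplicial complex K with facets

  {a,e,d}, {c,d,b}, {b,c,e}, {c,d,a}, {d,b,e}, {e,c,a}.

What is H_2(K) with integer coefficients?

H_2 ≅ Z.

K has 5 vertices, 9 edges, 6 triangles.
rank ∂_2 = 5, rank ∂_3 = 0 ⇒ b_2 = 6 − 5 − 0 = 1. So H_2 ≅ Z.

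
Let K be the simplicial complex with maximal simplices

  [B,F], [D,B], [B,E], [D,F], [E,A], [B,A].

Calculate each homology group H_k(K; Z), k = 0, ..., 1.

We work with the vertex ordering A < B < D < E < F. The simplices of K, each written with vertices in increasing order, are:

  0-simplices (5): A, B, D, E, F
  1-simplices (6): AB, AE, BD, BE, BF, DF

Hence C_0 ≅ Z^5, C_1 ≅ Z^6.

∂_1: C_1 → C_0 is given by ∂[p,q] = [q] − [p].
This gives a 5×6 integer matrix of rank 4; reducing to Smith normal form yields diagonal entries (1,1,1,1).

Reading off H_k = ker ∂_k / im ∂_{k+1}:

  H_0: rank C_0 − rank ∂_1 = 5 − 4 = 1, and the invariant factors of ∂_1 are all 1, so H_0 = Z.
  H_1: rank ker ∂_1 − rank ∂_2 = (6 − 4) − 0 = 2, and there is no ∂_2, so H_1 = Z^2.

H_0 ≅ Z,  H_1 ≅ Z^2.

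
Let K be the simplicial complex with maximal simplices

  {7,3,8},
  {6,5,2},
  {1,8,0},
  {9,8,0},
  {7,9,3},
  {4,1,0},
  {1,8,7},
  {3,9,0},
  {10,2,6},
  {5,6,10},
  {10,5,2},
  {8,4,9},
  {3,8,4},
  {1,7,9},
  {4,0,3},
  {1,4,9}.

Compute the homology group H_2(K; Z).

K has 11 vertices, 24 edges, 16 triangles.
rank ∂_2 = 15, rank ∂_3 = 0 ⇒ b_2 = 16 − 15 − 0 = 1. So H_2 ≅ Z.

H_2 ≅ Z.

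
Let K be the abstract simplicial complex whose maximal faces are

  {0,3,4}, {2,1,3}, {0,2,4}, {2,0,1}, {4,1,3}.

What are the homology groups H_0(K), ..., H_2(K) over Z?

H_0 ≅ Z,  H_1 ≅ Z,  H_2 = 0.

Fix the vertex order 0 < 1 < 2 < 3 < 4 and write every simplex with vertices in increasing order. Then dim K = 2 and the simplices of K are:

  0-simplices (5): [0], [1], [2], [3], [4]
  1-simplices (10): [0,1], [0,2], [0,3], [0,4], [1,2], [1,3], [1,4], [2,3], [2,4], [3,4]
  2-simplices (5): [0,1,2], [0,2,4], [0,3,4], [1,2,3], [1,3,4]

so the chain groups are C_0 ≅ Z^5, C_1 ≅ Z^10, C_2 ≅ Z^5.

Boundary ∂_1: C_1 → C_0 is given by ∂[p,q] = [q] − [p].
This gives a 5×10 integer matrix of rank 4; reducing to Smith normal form yields diagonal entries (1,1,1,1).

Boundary ∂_2: C_2 → C_1 maps a triangle to the signed sum of its edges. For instance
  ∂[0,1,2] = [1,2] − [0,2] + [0,1],
  ∂[0,3,4] = [3,4] − [0,4] + [0,3].
The 10×5 boundary matrix has rank 5 and Smith normal form diag(1,1,1,1,1).

Reading off H_k = ker ∂_k / im ∂_{k+1}:

  H_0: rank C_0 − rank ∂_1 = 5 − 4 = 1, and the invariant factors of ∂_1 are all 1, so H_0 ≅ Z.
  H_1: rank ker ∂_1 − rank ∂_2 = (10 − 4) − 5 = 1, and the invariant factors of ∂_2 are all 1, so H_1 ≅ Z.
  H_2: rank ker ∂_2 − rank ∂_3 = (5 − 5) − 0 = 0, and there is no ∂_3, so H_2 ≅ 0.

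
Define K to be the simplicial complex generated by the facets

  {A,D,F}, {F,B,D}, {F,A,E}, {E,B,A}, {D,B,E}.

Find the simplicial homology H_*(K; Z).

Fix the vertex order A < B < D < E < F and write every simplex with vertices in increasing order. Then dim K = 2 and the simplices of K are:

  0-simplices (5): A, B, D, E, F
  1-simplices (10): AB, AD, AE, AF, BD, BE, BF, DE, DF, EF
  2-simplices (5): ABE, ADF, AEF, BDE, BDF

so the chain groups are C_0 ≅ Z^5, C_1 ≅ Z^10, C_2 ≅ Z^5.

Boundary ∂_1: C_1 → C_0 sends each edge [p,q] (with p < q) to q − p. For instance
  ∂BE = E − B.
The 5×10 boundary matrix has rank 4 and Smith normal form diag(1,1,1,1).

Boundary ∂_2: C_2 → C_1 acts by ∂[p,q,r] = [q,r] − [p,r] + [p,q]. For instance
  ∂ADF = DF − AF + AD,
  ∂BDE = DE − BE + BD.
As a 10×5 matrix over Z this has rank 5, with invariant factors (1,1,1,1,1).

From H_k ≅ ker(∂_k) / im(∂_{k+1}) we obtain:

  H_0: rank C_0 − rank ∂_1 = 5 − 4 = 1, and the invariant factors of ∂_1 are all 1, so H_0 ≅ Z.
  H_1: rank ker ∂_1 − rank ∂_2 = (10 − 4) − 5 = 1, and the invariant factors of ∂_2 are all 1, so H_1 ≅ Z.
  H_2: rank ker ∂_2 − rank ∂_3 = (5 − 5) − 0 = 0, and there is no ∂_3, so H_2 ≅ 0.

H_0 ≅ Z,  H_1 ≅ Z,  H_2 = 0.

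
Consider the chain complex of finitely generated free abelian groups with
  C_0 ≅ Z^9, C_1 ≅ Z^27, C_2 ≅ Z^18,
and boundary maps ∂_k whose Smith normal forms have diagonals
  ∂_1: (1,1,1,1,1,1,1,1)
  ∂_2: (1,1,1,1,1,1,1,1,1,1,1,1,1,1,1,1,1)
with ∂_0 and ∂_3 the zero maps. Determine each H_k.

H_0 = Z,  H_1 = Z^2,  H_2 = Z.

H_0: b_0 = 9 − 0 − 8 = 1; torsion from ∂_1 factors > 1: none. So H_0 = Z.
H_1: b_1 = 27 − 8 − 17 = 2; torsion from ∂_2 factors > 1: none. So H_1 = Z^2.
H_2: b_2 = 18 − 17 − 0 = 1; torsion from ∂_3 factors > 1: none. So H_2 = Z.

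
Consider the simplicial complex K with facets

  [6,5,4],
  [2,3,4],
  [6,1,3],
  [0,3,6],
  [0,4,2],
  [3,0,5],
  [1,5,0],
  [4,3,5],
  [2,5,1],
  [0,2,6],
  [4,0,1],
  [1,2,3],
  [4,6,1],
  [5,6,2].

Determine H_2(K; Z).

Order the vertices as 0 < 1 < 2 < 3 < 4 < 5 < 6. Listing each simplex with vertices in this order, K has dimension 2 with simplices:

  0-simplices (7): [0], [1], [2], [3], [4], [5], [6]
  1-simplices (21): [0,1], [0,2], [0,3], [0,4], [0,5], [0,6], [1,2], [1,3], [1,4], [1,5], [1,6], [2,3], [2,4], [2,5], [2,6], [3,4], [3,5], [3,6], [4,5], [4,6], [5,6]
  2-simplices (14): [0,1,4], [0,1,5], [0,2,4], [0,2,6], [0,3,5], [0,3,6], [1,2,3], [1,2,5], [1,3,6], [1,4,6], [2,3,4], [2,5,6], [3,4,5], [4,5,6]

so the chain groups are C_0 ≅ Z^7, C_1 ≅ Z^21, C_2 ≅ Z^14.

∂_1: C_1 → C_0 maps an edge to its endpoints' difference, ∂[p,q] = q − p. For instance
  ∂[0,1] = [1] − [0].
The 7×21 boundary matrix has rank 6 and Smith normal form diag(1,1,1,1,1,1).

The boundary map ∂_2: C_2 → C_1 maps a triangle to the signed sum of its edges. For instance
  ∂[3,4,5] = [4,5] − [3,5] + [3,4],
  ∂[2,5,6] = [5,6] − [2,6] + [2,5].
The 21×14 boundary matrix has rank 13 and Smith normal form diag(1,1,1,1,1,1,1,1,1,1,1,1,1).

Computing H_k = (kernel of ∂_k) / (image of ∂_{k+1}):

  H_2: rank ker ∂_2 − rank ∂_3 = (14 − 13) − 0 = 1, and there is no ∂_3, so H_2 ≅ Z.

H_2 ≅ Z.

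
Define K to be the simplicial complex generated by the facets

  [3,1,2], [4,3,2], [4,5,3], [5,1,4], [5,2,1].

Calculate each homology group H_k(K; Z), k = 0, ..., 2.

K has 5 vertices, 10 edges, 5 triangles.
rank ∂_0 = 0, rank ∂_1 = 4 ⇒ b_0 = 5 − 0 − 4 = 1; all invariant factors of ∂_1 are 1 so no torsion. So H_0 = Z.
rank ∂_1 = 4, rank ∂_2 = 5 ⇒ b_1 = 10 − 4 − 5 = 1; all invariant factors of ∂_2 are 1 so no torsion. So H_1 = Z.
rank ∂_2 = 5, rank ∂_3 = 0 ⇒ b_2 = 5 − 5 − 0 = 0. So H_2 = 0.

H_0 = Z,  H_1 = Z,  H_2 = 0.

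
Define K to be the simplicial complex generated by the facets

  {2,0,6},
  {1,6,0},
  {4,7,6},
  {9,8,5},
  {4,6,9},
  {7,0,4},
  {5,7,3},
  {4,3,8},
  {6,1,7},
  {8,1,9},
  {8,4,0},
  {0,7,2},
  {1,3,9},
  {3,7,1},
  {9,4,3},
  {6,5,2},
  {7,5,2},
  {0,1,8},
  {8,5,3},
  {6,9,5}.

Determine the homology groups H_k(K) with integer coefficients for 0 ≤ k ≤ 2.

We work with the vertex ordering 0 < 1 < 2 < 3 < 4 < 5 < 6 < 7 < 8 < 9. The simplices of K, each written with vertices in increasing order, are:

  0-simplices (10): [0], [1], [2], [3], [4], [5], [6], [7], [8], [9]
  1-simplices (30): (30 of them)
  2-simplices (20): (20 of them)

so the chain groups are C_0 ≅ Z^10, C_1 ≅ Z^30, C_2 ≅ Z^20.

The boundary map ∂_1: C_1 → C_0 is given by ∂[p,q] = [q] − [p].
The resulting 10×30 matrix has rank 9, and its Smith normal form has invariant factors (1,1,1,1,1,1,1,1,1).

Boundary ∂_2: C_2 → C_1 sends each 2-simplex [p,q,r] to [q,r] − [p,r] + [p,q]. For instance
  ∂[2,5,6] = [5,6] − [2,6] + [2,5],
  ∂[4,6,7] = [6,7] − [4,7] + [4,6].
As a 30×20 matrix over Z this has rank 20, with invariant factors (1,1,1,1,1,1,1,1,1,1,1,1,1,1,1,1,1,1,1,2).

Now H_k = ker ∂_k / im ∂_{k+1}, so:

  H_0: rank C_0 − rank ∂_1 = 10 − 9 = 1, and the invariant factors of ∂_1 are all 1, so H_0 ≅ Z.
  H_1: rank ker ∂_1 − rank ∂_2 = (30 − 9) − 20 = 1, and ∂_2 has invariant factor 2 > 1, so H_1 ≅ Z ⊕ Z/2.
  H_2: rank ker ∂_2 − rank ∂_3 = (20 − 20) − 0 = 0, and there is no ∂_3, so H_2 ≅ 0.

H_0 ≅ Z,  H_1 ≅ Z ⊕ Z/2,  H_2 = 0.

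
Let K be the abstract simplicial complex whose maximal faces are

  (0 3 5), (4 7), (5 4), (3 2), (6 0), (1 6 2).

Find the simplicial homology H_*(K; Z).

Fix the vertex order 0 < 1 < 2 < 3 < 4 < 5 < 6 < 7 and write every simplex with vertices in increasing order. Then dim K = 2 and the simplices of K are:

  0-simplices (8): [0], [1], [2], [3], [4], [5], [6], [7]
  1-simplices (10): [0,3], [0,5], [0,6], [1,2], [1,6], [2,3], [2,6], [3,5], [4,5], [4,7]
  2-simplices (2): [0,3,5], [1,2,6]

giving chain groups C_0 ≅ Z^8, C_1 ≅ Z^10, C_2 ≅ Z^2.

∂_1: C_1 → C_0 maps an edge to its endpoints' difference, ∂[p,q] = q − p.
As a 8×10 matrix over Z this has rank 7, with invariant factors (1,1,1,1,1,1,1).

Boundary ∂_2: C_2 → C_1 acts by ∂[p,q,r] = [q,r] − [p,r] + [p,q]. For instance
  ∂[1,2,6] = [2,6] − [1,6] + [1,2],
  ∂[0,3,5] = [3,5] − [0,5] + [0,3].
As a 10×2 matrix over Z this has rank 2, with invariant factors (1,1).

From H_k ≅ ker(∂_k) / im(∂_{k+1}) we obtain:

  H_0: rank C_0 − rank ∂_1 = 8 − 7 = 1, and the invariant factors of ∂_1 are all 1, so H_0 ≅ Z.
  H_1: rank ker ∂_1 − rank ∂_2 = (10 − 7) − 2 = 1, and the invariant factors of ∂_2 are all 1, so H_1 ≅ Z.
  H_2: rank ker ∂_2 − rank ∂_3 = (2 − 2) − 0 = 0, and there is no ∂_3, so H_2 ≅ 0.

As a check, the Euler characteristic is 8 − 10 + 2 = 0, which agrees with 1 − 1 + 0 = 0.

H_0 ≅ Z,  H_1 ≅ Z,  H_2 = 0.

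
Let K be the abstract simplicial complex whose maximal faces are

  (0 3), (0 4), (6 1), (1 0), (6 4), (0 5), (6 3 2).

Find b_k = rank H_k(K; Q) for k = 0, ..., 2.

b_0 = 1, b_1 = 2, b_2 = 0.

Take the total order 0 < 1 < 2 < 3 < 4 < 5 < 6 on the vertex set. Then K (dimension 2) consists of the simplices:

  0-simplices (7): [0], [1], [2], [3], [4], [5], [6]
  1-simplices (9): [0,1], [0,3], [0,4], [0,5], [1,6], [2,3], [2,6], [3,6], [4,6]
  2-simplices (1): [2,3,6]

giving chain groups C_0 ≅ Z^7, C_1 ≅ Z^9, C_2 ≅ Z^1.

Boundary ∂_1: C_1 → C_0 maps an edge to its endpoints' difference, ∂[p,q] = q − p.
This gives a 7×9 integer matrix of rank 6; reducing to Smith normal form yields diagonal entries (1,1,1,1,1,1).

The boundary map ∂_2: C_2 → C_1 acts by ∂[p,q,r] = [q,r] − [p,r] + [p,q]. For instance
  ∂[2,3,6] = [3,6] − [2,6] + [2,3].
The 9×1 boundary matrix has rank 1 and Smith normal form diag(1).

Reading off H_k = ker ∂_k / im ∂_{k+1}:

  H_0: rank C_0 − rank ∂_1 = 7 − 6 = 1, and the invariant factors of ∂_1 are all 1, so H_0 ≅ Z.
  H_1: rank ker ∂_1 − rank ∂_2 = (9 − 6) − 1 = 2, and the invariant factors of ∂_2 are all 1, so H_1 ≅ Z^2.
  H_2: rank ker ∂_2 − rank ∂_3 = (1 − 1) − 0 = 0, and there is no ∂_3, so H_2 ≅ 0.

Hence the Betti numbers are b_0 = 1, b_1 = 2, b_2 = 0.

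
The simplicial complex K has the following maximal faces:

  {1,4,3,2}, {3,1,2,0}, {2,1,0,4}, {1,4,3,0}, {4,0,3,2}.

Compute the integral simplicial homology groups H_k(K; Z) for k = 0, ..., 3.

We work with the vertex ordering 0 < 1 < 2 < 3 < 4. The simplices of K, each written with vertices in increasing order, are:

  0-simplices (5): [0], [1], [2], [3], [4]
  1-simplices (10): [0,1], [0,2], [0,3], [0,4], [1,2], [1,3], [1,4], [2,3], [2,4], [3,4]
  2-simplices (10): [0,1,2], [0,1,3], [0,1,4], [0,2,3], [0,2,4], [0,3,4], [1,2,3], [1,2,4], [1,3,4], [2,3,4]
  3-simplices (5): [0,1,2,3], [0,1,2,4], [0,1,3,4], [0,2,3,4], [1,2,3,4]

giving chain groups C_0 ≅ Z^5, C_1 ≅ Z^10, C_2 ≅ Z^10, C_3 ≅ Z^5.

Boundary ∂_1: C_1 → C_0 sends each edge [p,q] (with p < q) to q − p. For instance
  ∂[0,4] = [4] − [0].
As a 5×10 matrix over Z this has rank 4, with invariant factors (1,1,1,1).

Boundary ∂_2: C_2 → C_1 acts by ∂[p,q,r] = [q,r] − [p,r] + [p,q]. For instance
  ∂[0,1,3] = [1,3] − [0,3] + [0,1],
  ∂[1,2,3] = [2,3] − [1,3] + [1,2].
As a 10×10 matrix over Z this has rank 6, with invariant factors (1,1,1,1,1,1).

Boundary ∂_3: C_3 → C_2 sends each 3-simplex σ to the alternating sum Σ_i (−1)^i (σ with its i-th vertex removed). For instance
  ∂[0,1,2,3] = [1,2,3] − [0,2,3] + [0,1,3] − [0,1,2],
  ∂[0,1,3,4] = [1,3,4] − [0,3,4] + [0,1,4] − [0,1,3].
This gives a 10×5 integer matrix of rank 4; reducing to Smith normal form yields diagonal entries (1,1,1,1).

Now H_k = ker ∂_k / im ∂_{k+1}, so:

  H_0: rank C_0 − rank ∂_1 = 5 − 4 = 1, and the invariant factors of ∂_1 are all 1, so H_0 ≅ Z.
  H_1: rank ker ∂_1 − rank ∂_2 = (10 − 4) − 6 = 0, and the invariant factors of ∂_2 are all 1, so H_1 ≅ 0.
  H_2: rank ker ∂_2 − rank ∂_3 = (10 − 6) − 4 = 0, and the invariant factors of ∂_3 are all 1, so H_2 ≅ 0.
  H_3: rank ker ∂_3 − rank ∂_4 = (5 − 4) − 0 = 1, and there is no ∂_4, so H_3 ≅ Z.

(K is a triangulation of the 3-sphere S^3.)

H_0 ≅ Z,  H_1 = 0,  H_2 = 0,  H_3 ≅ Z.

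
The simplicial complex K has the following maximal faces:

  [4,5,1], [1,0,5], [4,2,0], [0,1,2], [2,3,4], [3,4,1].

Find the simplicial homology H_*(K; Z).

H_0 ≅ Z,  H_1 ≅ Z,  H_2 = 0.

Fix the vertex order 0 < 1 < 2 < 3 < 4 < 5 and write every simplex with vertices in increasing order. Then dim K = 2 and the simplices of K are:

  0-simplices (6): [0], [1], [2], [3], [4], [5]
  1-simplices (12): [0,1], [0,2], [0,4], [0,5], [1,2], [1,3], [1,4], [1,5], [2,3], [2,4], [3,4], [4,5]
  2-simplices (6): [0,1,2], [0,1,5], [0,2,4], [1,3,4], [1,4,5], [2,3,4]

Hence C_0 ≅ Z^6, C_1 ≅ Z^12, C_2 ≅ Z^6.

The boundary map ∂_1: C_1 → C_0 is given by ∂[p,q] = [q] − [p]. For instance
  ∂[1,5] = [5] − [1].
As a 6×12 matrix over Z this has rank 5, with invariant factors (1,1,1,1,1).

Boundary ∂_2: C_2 → C_1 acts by ∂[p,q,r] = [q,r] − [p,r] + [p,q]. For instance
  ∂[0,2,4] = [2,4] − [0,4] + [0,2],
  ∂[1,3,4] = [3,4] − [1,4] + [1,3].
The resulting 12×6 matrix has rank 6, and its Smith normal form has invariant factors (1,1,1,1,1,1).

Now H_k = ker ∂_k / im ∂_{k+1}, so:

  H_0: rank C_0 − rank ∂_1 = 6 − 5 = 1, and the invariant factors of ∂_1 are all 1, so H_0 = Z.
  H_1: rank ker ∂_1 − rank ∂_2 = (12 − 5) − 6 = 1, and the invariant factors of ∂_2 are all 1, so H_1 = Z.
  H_2: rank ker ∂_2 − rank ∂_3 = (6 − 6) − 0 = 0, and there is no ∂_3, so H_2 = 0.

As a check, the Euler characteristic is 6 − 12 + 6 = 0, which agrees with 1 − 1 + 0 = 0.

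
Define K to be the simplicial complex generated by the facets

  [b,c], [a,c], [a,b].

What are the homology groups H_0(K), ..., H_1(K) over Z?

H_0 = Z,  H_1 = Z.

Fix the vertex order a < b < c and write every simplex with vertices in increasing order. Then dim K = 1 and the simplices of K are:

  0-simplices (3): a, b, c
  1-simplices (3): ab, ac, bc

Hence C_0 ≅ Z^3, C_1 ≅ Z^3.

The boundary map ∂_1: C_1 → C_0 sends each edge [p,q] (with p < q) to q − p.
This gives a 3×3 integer matrix of rank 2; reducing to Smith normal form yields diagonal entries (1,1).

Computing H_k = (kernel of ∂_k) / (image of ∂_{k+1}):

  H_0: rank C_0 − rank ∂_1 = 3 − 2 = 1, and the invariant factors of ∂_1 are all 1, so H_0 = Z.
  H_1: rank ker ∂_1 − rank ∂_2 = (3 − 2) − 0 = 1, and there is no ∂_2, so H_1 = Z.

As a check, the Euler characteristic is 3 − 3 = 0, which agrees with 1 − 1 = 0.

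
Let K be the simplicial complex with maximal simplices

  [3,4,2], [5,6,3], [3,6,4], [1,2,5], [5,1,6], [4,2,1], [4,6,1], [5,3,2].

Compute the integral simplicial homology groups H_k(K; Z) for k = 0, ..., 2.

H_0 ≅ Z,  H_1 = 0,  H_2 ≅ Z.

Take the total order 1 < 2 < 3 < 4 < 5 < 6 on the vertex set. Then K (dimension 2) consists of the simplices:

  0-simplices (6): [1], [2], [3], [4], [5], [6]
  1-simplices (12): [1,2], [1,4], [1,5], [1,6], [2,3], [2,4], [2,5], [3,4], [3,5], [3,6], [4,6], [5,6]
  2-simplices (8): [1,2,4], [1,2,5], [1,4,6], [1,5,6], [2,3,4], [2,3,5], [3,4,6], [3,5,6]

giving chain groups C_0 ≅ Z^6, C_1 ≅ Z^12, C_2 ≅ Z^8.

Boundary ∂_1: C_1 → C_0 sends each edge [p,q] (with p < q) to q − p.
The 6×12 boundary matrix has rank 5 and Smith normal form diag(1,1,1,1,1).

∂_2: C_2 → C_1 maps a triangle to the signed sum of its edges. For instance
  ∂[1,5,6] = [5,6] − [1,6] + [1,5],
  ∂[2,3,4] = [3,4] − [2,4] + [2,3].
The 12×8 boundary matrix has rank 7 and Smith normal form diag(1,1,1,1,1,1,1).

Now H_k = ker ∂_k / im ∂_{k+1}, so:

  H_0: rank C_0 − rank ∂_1 = 6 − 5 = 1, and the invariant factors of ∂_1 are all 1, so H_0 = Z.
  H_1: rank ker ∂_1 − rank ∂_2 = (12 − 5) − 7 = 0, and the invariant factors of ∂_2 are all 1, so H_1 = 0.
  H_2: rank ker ∂_2 − rank ∂_3 = (8 − 7) − 0 = 1, and there is no ∂_3, so H_2 = Z.

As a check, the Euler characteristic is 6 − 12 + 8 = 2, which agrees with 1 − 0 + 1 = 2.
(K is a triangulation of the 2-sphere S^2.)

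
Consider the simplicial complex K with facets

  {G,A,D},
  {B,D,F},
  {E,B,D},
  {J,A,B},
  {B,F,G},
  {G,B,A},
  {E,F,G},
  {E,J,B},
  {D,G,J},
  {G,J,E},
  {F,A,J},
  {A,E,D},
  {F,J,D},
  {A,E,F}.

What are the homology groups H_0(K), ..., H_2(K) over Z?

K has 7 vertices, 21 edges, 14 triangles.
rank ∂_0 = 0, rank ∂_1 = 6 ⇒ b_0 = 7 − 0 − 6 = 1; all invariant factors of ∂_1 are 1 so no torsion. So H_0 = Z.
rank ∂_1 = 6, rank ∂_2 = 13 ⇒ b_1 = 21 − 6 − 13 = 2; all invariant factors of ∂_2 are 1 so no torsion. So H_1 = Z^2.
rank ∂_2 = 13, rank ∂_3 = 0 ⇒ b_2 = 14 − 13 − 0 = 1. So H_2 = Z.

H_0 = Z,  H_1 = Z^2,  H_2 = Z.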